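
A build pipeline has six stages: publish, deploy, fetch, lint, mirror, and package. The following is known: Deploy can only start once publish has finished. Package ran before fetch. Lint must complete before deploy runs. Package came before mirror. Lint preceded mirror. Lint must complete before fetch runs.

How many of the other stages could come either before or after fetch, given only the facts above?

Forced before fetch: lint and package.
That leaves deploy, mirror, and publish with no forced order relative to fetch — 3.

3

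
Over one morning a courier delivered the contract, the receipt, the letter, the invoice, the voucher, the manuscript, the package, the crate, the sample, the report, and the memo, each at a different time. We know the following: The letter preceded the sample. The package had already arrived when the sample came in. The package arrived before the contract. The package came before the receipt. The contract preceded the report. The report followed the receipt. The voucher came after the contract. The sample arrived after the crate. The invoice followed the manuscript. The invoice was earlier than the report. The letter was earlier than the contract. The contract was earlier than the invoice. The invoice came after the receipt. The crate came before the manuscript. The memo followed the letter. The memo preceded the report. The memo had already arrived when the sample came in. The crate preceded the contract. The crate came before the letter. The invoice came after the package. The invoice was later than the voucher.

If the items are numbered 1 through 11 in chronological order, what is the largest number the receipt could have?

The receipt must come before the invoice and the report — 2 items forced after it.
Everything else can be placed before the receipt in some valid order, so the receipt can sit as late as position 11 − 2 = 9.

9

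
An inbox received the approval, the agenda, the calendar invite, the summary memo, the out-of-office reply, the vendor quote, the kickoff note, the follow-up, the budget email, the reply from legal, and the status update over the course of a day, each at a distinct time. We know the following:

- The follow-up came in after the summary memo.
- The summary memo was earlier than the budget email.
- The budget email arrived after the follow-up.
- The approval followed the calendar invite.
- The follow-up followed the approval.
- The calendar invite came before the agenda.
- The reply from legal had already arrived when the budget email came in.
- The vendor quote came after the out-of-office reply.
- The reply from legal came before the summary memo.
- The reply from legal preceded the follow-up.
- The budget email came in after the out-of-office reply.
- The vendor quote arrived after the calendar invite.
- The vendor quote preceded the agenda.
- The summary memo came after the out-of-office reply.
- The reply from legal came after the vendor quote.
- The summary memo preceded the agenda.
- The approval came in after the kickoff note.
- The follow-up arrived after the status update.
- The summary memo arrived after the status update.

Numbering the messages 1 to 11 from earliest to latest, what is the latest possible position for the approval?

The approval must come before the budget email and the follow-up — 2 messages forced after it.
Everything else can be placed before the approval in some valid order, so the approval can sit as late as position 11 − 2 = 9.

9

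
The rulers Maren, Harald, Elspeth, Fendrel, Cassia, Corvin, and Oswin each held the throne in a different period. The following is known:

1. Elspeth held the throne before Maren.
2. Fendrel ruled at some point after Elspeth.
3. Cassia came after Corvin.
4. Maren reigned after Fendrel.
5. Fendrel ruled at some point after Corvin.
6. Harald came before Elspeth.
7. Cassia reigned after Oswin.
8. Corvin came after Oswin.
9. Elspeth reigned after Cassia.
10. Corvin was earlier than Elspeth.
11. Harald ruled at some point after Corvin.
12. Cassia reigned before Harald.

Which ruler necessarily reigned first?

Oswin

Oswin has a chain of constraints placing them before every other ruler, so Oswin must be first.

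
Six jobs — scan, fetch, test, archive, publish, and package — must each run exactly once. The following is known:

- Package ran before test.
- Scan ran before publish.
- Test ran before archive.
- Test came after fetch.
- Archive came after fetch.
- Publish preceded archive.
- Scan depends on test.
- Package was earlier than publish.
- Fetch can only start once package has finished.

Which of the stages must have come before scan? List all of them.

Directly stated before scan: test.
Fetch reaches scan via fetch → test → scan.
Package reaches scan via package → test → scan.

fetch, package, test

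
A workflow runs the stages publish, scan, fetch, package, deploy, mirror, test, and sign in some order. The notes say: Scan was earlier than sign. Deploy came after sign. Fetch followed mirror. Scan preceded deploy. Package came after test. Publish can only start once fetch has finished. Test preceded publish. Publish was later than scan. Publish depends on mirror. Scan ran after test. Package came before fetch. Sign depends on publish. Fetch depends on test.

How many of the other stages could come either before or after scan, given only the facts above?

3

Forced before scan: test; forced after scan: deploy, publish, and sign.
That leaves fetch, mirror, and package with no forced order relative to scan — 3.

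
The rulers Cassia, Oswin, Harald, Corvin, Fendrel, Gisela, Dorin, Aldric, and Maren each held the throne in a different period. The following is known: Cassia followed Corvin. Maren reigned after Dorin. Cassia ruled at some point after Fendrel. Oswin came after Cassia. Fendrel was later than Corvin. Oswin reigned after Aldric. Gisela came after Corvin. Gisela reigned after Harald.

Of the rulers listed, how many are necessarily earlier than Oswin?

4

Directly stated before Oswin: Aldric and Cassia.
Corvin reaches Oswin via Corvin → Cassia → Oswin.
Fendrel reaches Oswin via Fendrel → Cassia → Oswin.
That's Aldric, Cassia, Corvin, and Fendrel — 4 in all.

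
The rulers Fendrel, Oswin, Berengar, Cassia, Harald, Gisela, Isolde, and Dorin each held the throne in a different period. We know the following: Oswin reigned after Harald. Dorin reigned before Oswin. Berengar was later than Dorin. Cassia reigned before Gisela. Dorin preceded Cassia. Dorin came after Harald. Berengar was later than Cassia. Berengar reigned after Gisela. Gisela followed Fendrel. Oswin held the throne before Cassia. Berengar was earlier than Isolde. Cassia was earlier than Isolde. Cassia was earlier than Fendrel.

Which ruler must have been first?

Harald has a chain of constraints placing them before every other ruler, so Harald must be first.

Harald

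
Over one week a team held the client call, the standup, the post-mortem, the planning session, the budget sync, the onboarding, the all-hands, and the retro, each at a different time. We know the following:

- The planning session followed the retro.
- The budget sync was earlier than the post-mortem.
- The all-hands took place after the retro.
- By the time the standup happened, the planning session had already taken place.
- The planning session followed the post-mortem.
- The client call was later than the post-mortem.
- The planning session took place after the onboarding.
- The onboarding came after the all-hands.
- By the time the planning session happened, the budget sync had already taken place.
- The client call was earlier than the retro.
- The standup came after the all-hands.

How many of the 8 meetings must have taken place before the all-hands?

Directly stated before the all-hands: the retro.
The budget sync reaches the all-hands via the budget sync → the post-mortem → the client call → the retro → the all-hands.
The client call reaches the all-hands via the client call → the retro → the all-hands.
The post-mortem reaches the all-hands via the post-mortem → the client call → the retro → the all-hands.
That's the budget sync, the client call, the post-mortem, and the retro — 4 in all.

4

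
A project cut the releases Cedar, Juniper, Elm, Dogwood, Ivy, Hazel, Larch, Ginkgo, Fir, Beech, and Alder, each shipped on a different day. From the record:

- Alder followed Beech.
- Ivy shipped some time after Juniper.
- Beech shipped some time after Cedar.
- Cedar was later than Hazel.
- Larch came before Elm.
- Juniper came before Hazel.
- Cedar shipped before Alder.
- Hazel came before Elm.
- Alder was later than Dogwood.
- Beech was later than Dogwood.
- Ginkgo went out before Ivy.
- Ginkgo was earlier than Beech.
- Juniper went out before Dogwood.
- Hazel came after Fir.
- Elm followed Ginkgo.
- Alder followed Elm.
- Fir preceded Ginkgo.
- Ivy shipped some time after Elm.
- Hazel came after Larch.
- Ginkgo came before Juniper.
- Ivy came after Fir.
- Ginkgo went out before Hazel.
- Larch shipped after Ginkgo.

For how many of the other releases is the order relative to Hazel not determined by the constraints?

1

Forced before Hazel: Fir, Ginkgo, Juniper, and Larch; forced after Hazel: Alder, Beech, Cedar, Elm, and Ivy.
That leaves Dogwood with no forced order relative to Hazel — 1.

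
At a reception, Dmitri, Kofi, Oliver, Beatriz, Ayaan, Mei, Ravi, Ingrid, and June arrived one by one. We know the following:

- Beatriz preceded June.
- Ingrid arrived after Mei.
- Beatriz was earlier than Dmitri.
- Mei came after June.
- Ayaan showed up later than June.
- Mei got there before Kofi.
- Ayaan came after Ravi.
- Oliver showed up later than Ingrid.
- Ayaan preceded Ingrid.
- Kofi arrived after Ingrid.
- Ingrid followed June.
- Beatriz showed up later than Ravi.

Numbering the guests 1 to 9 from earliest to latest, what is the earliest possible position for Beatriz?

Ravi must come before Beatriz — 1 forced predecessor.
Nothing else is forced ahead of Beatriz, so their earliest slot is position 1 + 1 = 2.

2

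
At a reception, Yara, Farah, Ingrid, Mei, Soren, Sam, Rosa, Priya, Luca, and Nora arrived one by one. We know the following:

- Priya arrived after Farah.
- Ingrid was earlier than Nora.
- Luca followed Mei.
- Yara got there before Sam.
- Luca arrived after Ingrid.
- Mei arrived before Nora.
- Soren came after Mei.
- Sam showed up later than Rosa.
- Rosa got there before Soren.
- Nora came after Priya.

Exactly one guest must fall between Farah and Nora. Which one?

Priya

Tracing the constraints gives Farah → Priya → Nora, so Priya sits after Farah and before Nora.
No other guest is forced both after Farah and before Nora.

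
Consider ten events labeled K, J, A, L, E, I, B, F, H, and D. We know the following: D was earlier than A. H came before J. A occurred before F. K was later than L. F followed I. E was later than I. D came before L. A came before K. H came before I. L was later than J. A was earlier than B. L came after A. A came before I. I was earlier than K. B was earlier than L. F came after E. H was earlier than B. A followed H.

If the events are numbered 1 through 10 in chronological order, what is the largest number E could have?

9

E must come before F — 1 event forced after it.
Everything else can be placed before E in some valid order, so E can sit as late as position 10 − 1 = 9.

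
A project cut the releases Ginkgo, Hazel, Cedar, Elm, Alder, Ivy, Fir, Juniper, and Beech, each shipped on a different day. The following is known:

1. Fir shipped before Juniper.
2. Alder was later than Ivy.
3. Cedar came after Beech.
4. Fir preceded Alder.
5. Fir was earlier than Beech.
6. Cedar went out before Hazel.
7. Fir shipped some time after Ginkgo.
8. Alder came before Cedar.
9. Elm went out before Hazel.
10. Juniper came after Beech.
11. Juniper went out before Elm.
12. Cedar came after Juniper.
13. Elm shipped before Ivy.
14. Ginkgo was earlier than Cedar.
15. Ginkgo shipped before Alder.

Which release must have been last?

Hazel

Every other release has a chain of constraints placing it before Hazel, so Hazel is last.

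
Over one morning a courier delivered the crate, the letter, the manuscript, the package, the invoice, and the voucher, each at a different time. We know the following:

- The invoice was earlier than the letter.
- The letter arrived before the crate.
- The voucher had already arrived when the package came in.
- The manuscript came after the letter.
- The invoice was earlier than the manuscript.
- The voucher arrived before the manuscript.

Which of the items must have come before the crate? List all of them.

the invoice, the letter

Directly stated before the crate: the letter.
The invoice reaches the crate via the invoice → the letter → the crate.
No chain forces the voucher (or any of the others) ahead of the crate.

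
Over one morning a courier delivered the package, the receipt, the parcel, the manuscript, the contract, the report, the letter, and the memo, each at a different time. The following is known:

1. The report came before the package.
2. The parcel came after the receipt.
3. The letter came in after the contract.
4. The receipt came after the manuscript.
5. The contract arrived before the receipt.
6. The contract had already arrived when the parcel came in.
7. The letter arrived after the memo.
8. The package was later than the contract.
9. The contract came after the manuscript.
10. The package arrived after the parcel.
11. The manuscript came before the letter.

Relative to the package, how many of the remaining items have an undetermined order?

2

Forced before the package: the contract, the manuscript, the parcel, the receipt, and the report.
That leaves the letter and the memo with no forced order relative to the package — 2.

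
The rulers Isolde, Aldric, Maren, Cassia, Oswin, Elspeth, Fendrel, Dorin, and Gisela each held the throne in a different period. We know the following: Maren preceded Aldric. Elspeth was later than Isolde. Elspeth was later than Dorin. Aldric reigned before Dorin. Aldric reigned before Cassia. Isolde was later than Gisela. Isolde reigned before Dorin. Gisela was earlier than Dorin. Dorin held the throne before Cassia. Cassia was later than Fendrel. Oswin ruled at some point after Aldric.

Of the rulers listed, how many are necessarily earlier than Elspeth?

Directly stated before Elspeth: Dorin and Isolde.
Aldric reaches Elspeth via Aldric → Dorin → Elspeth.
Gisela reaches Elspeth via Gisela → Isolde → Elspeth.
Maren reaches Elspeth via Maren → Aldric → Dorin → Elspeth.
That's Aldric, Dorin, Gisela, Isolde, and Maren — 5 in all.

5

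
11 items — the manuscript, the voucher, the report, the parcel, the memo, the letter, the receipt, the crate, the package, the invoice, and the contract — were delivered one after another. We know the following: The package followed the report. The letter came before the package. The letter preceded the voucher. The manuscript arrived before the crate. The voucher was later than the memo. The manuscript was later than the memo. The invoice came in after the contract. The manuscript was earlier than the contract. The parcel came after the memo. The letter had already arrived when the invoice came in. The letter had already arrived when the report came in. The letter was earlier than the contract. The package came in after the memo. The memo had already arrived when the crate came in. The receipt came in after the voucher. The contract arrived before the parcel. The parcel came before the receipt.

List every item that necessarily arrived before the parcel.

Directly stated before the parcel: the contract and the memo.
The letter reaches the parcel via the letter → the contract → the parcel.
The manuscript reaches the parcel via the manuscript → the contract → the parcel.

the contract, the letter, the manuscript, the memo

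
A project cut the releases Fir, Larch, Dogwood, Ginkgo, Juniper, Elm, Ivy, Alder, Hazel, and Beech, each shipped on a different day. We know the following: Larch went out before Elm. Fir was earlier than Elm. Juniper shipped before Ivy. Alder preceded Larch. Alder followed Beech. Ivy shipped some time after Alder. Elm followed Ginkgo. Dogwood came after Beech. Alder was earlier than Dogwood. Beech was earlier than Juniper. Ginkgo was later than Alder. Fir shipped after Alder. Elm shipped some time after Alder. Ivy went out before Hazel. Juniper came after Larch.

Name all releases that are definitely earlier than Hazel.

Directly stated before Hazel: Ivy.
Alder reaches Hazel via Alder → Ivy → Hazel.
Beech reaches Hazel via Beech → Juniper → Ivy → Hazel.
Juniper reaches Hazel via Juniper → Ivy → Hazel.
Likewise Larch reaches Hazel by chaining the stated constraints.
No chain forces Elm (or any of the others) ahead of Hazel.

Alder, Beech, Ivy, Juniper, Larch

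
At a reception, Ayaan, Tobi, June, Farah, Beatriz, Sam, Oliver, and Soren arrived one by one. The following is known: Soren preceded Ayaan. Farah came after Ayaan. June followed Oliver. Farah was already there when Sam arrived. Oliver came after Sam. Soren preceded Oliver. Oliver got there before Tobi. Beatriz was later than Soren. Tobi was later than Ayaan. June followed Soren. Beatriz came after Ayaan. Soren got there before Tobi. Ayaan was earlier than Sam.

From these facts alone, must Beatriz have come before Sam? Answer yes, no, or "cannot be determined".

No chain of stated constraints runs from Beatriz to Sam, and none runs from Sam to Beatriz either.
So the relative order of Beatriz and Sam is not fixed by the given facts.

cannot be determined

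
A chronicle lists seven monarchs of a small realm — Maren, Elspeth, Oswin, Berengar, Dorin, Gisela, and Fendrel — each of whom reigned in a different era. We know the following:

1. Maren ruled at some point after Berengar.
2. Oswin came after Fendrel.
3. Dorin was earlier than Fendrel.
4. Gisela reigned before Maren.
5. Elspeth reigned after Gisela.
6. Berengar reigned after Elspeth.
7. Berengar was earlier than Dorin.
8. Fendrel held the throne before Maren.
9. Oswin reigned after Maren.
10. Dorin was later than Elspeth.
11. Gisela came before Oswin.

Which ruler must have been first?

Gisela

Gisela has a chain of constraints placing them before every other ruler, so Gisela must be first.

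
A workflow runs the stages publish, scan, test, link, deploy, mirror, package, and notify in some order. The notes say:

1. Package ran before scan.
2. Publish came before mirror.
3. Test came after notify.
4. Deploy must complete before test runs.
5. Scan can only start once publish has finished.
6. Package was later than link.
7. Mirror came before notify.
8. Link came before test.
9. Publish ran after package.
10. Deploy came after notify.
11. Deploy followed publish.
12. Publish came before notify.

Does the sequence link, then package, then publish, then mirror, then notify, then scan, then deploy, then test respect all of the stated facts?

Check each stated constraint against the proposed order — e.g. package is ahead of scan; link is ahead of test. Every pair is in the required order; nothing is violated.

yes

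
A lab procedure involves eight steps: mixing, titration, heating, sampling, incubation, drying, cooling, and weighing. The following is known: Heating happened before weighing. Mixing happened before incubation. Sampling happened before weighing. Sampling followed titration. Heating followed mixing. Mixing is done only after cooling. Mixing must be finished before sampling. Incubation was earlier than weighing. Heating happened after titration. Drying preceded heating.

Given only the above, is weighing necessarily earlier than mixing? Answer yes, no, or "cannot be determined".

no

Tracing the constraints gives mixing → heating → weighing, so mixing must come before weighing.
That means weighing cannot be before mixing.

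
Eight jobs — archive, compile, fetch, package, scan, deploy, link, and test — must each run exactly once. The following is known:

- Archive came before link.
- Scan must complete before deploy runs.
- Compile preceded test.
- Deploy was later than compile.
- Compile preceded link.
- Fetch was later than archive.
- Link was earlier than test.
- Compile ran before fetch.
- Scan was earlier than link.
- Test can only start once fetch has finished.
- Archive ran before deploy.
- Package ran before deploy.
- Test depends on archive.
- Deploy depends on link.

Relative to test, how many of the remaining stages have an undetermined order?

2

Forced before test: archive, compile, fetch, link, and scan.
That leaves deploy and package with no forced order relative to test — 2.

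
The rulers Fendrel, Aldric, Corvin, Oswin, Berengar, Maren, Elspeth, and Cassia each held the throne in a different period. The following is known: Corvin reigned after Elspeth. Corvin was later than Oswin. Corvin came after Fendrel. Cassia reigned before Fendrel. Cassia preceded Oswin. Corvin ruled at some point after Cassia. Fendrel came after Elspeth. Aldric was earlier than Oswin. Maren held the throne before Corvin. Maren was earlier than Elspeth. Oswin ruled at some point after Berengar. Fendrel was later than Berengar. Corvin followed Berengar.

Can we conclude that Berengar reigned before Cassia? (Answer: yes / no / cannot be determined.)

cannot be determined

No chain of stated constraints runs from Berengar to Cassia, and none runs from Cassia to Berengar either.
So the relative order of Berengar and Cassia is not fixed by the given facts.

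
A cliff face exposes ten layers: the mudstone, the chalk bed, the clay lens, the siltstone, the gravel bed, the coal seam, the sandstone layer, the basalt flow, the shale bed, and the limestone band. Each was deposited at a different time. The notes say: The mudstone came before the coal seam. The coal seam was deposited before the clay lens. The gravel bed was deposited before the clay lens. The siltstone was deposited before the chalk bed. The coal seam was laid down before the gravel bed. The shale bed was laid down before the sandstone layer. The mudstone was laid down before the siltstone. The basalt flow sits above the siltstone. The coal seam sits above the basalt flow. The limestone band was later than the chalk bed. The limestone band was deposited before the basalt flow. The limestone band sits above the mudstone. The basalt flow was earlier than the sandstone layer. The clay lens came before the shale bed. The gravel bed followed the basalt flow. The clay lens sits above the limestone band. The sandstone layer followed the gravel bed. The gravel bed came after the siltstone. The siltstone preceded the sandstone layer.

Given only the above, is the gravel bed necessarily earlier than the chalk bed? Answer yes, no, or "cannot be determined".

Tracing the constraints gives the chalk bed → the limestone band → the basalt flow → the gravel bed, so the chalk bed must come before the gravel bed.
That means the gravel bed cannot be before the chalk bed.

no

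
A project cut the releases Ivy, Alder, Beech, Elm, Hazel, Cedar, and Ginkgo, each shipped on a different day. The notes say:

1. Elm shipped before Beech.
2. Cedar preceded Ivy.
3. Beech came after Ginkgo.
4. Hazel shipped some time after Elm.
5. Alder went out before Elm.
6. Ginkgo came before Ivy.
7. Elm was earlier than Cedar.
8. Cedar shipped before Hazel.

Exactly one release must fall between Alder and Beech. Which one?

Tracing the constraints gives Alder → Elm → Beech, so Elm sits after Alder and before Beech.
No other release is forced both after Alder and before Beech.

Elm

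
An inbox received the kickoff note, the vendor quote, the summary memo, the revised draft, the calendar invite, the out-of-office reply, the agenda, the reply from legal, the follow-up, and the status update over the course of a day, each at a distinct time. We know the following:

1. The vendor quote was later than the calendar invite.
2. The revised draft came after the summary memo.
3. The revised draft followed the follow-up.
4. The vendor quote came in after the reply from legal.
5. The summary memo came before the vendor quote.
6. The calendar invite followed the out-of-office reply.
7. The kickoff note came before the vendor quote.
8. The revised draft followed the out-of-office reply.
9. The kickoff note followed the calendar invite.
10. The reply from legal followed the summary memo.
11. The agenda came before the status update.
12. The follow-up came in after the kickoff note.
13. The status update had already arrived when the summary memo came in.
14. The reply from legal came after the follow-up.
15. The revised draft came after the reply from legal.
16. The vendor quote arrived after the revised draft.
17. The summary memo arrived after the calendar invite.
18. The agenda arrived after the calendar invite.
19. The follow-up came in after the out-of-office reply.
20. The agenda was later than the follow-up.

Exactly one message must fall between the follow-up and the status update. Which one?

Tracing the constraints gives the follow-up → the agenda → the status update, so the agenda sits after the follow-up and before the status update.
No other message is forced both after the follow-up and before the status update.

the agenda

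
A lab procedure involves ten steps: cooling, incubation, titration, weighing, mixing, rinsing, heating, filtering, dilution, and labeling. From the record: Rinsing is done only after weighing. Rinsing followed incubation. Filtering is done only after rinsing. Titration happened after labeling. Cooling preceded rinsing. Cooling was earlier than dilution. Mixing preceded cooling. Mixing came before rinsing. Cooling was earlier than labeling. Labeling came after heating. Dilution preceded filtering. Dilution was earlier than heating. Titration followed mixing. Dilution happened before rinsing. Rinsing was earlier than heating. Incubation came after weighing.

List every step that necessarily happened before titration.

cooling, dilution, heating, incubation, labeling, mixing, rinsing, weighing

Directly stated before titration: labeling and mixing.
Cooling reaches titration via cooling → labeling → titration.
Dilution reaches titration via dilution → heating → labeling → titration.
Heating reaches titration via heating → labeling → titration.
Likewise incubation, rinsing, and weighing each reach titration by chaining the stated constraints.
No chain forces filtering ahead of titration.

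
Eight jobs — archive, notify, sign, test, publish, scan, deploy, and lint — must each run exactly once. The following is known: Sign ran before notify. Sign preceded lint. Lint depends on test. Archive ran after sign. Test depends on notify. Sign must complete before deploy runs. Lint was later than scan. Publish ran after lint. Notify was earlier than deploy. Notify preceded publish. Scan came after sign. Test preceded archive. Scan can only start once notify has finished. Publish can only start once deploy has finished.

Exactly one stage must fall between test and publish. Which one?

lint

Tracing the constraints gives test → lint → publish, so lint sits after test and before publish.
No other stage is forced both after test and before publish.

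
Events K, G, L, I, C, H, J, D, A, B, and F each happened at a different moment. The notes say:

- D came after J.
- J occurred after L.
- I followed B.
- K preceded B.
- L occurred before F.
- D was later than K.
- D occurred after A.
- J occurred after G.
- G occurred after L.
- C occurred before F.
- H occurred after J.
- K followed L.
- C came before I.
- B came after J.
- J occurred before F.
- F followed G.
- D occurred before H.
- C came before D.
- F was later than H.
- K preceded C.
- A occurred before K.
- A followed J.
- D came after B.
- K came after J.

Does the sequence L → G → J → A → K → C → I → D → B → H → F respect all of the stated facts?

no

The constraints require B before I, but in the proposed sequence I appears ahead of B. That one violation is enough.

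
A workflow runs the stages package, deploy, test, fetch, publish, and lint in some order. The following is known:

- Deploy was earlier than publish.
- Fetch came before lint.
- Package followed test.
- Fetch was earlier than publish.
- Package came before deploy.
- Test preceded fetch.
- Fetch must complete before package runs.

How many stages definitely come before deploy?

3

Directly stated before deploy: package.
Fetch reaches deploy via fetch → package → deploy.
Test reaches deploy via test → package → deploy.
No chain forces lint (or any of the others) ahead of deploy.
That's fetch, package, and test — 3 in all.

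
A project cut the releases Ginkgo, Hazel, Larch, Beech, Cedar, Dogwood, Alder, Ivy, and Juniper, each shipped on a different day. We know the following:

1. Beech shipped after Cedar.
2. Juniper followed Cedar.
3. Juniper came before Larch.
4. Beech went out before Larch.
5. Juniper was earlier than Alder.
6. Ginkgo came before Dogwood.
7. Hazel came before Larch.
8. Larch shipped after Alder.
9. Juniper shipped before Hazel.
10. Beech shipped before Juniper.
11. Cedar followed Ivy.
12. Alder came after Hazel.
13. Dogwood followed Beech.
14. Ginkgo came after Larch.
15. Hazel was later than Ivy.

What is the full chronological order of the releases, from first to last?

The constraints fix every adjacent pair, so only one ordering works:
Ivy → Cedar → Beech → Juniper → Hazel → Alder → Larch → Ginkgo → Dogwood.

Ivy, Cedar, Beech, Juniper, Hazel, Alder, Larch, Ginkgo, Dogwood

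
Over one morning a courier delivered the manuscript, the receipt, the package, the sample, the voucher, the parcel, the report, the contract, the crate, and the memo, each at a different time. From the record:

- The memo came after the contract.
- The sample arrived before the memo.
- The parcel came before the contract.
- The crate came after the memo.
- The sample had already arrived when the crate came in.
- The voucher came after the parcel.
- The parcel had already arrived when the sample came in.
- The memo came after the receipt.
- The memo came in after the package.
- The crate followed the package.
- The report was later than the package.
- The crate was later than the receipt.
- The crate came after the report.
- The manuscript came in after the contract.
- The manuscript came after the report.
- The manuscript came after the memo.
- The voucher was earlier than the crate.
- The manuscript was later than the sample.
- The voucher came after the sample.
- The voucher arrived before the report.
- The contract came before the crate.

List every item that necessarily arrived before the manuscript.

Directly stated before the manuscript: the contract, the memo, the report, and the sample.
The package reaches the manuscript via the package → the memo → the manuscript.
The parcel reaches the manuscript via the parcel → the contract → the manuscript.
The receipt reaches the manuscript via the receipt → the memo → the manuscript.
Likewise the voucher reaches the manuscript by chaining the stated constraints.
No chain forces the crate ahead of the manuscript.

the contract, the memo, the package, the parcel, the receipt, the report, the sample, the voucher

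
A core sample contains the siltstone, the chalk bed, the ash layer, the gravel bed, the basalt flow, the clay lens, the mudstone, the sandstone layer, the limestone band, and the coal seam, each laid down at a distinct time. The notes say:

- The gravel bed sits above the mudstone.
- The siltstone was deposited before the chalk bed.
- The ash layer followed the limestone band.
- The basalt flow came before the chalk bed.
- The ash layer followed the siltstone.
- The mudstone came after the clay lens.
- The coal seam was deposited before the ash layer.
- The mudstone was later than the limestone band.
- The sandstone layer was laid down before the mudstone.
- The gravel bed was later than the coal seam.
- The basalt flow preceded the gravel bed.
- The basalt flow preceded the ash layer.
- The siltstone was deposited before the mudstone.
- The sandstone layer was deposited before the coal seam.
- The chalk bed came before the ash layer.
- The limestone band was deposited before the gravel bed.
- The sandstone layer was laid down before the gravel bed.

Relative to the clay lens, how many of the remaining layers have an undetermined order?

Forced after the clay lens: the gravel bed and the mudstone.
That leaves the ash layer, the basalt flow, the chalk bed, the coal seam, the limestone band, the sandstone layer, and the siltstone with no forced order relative to the clay lens — 7.

7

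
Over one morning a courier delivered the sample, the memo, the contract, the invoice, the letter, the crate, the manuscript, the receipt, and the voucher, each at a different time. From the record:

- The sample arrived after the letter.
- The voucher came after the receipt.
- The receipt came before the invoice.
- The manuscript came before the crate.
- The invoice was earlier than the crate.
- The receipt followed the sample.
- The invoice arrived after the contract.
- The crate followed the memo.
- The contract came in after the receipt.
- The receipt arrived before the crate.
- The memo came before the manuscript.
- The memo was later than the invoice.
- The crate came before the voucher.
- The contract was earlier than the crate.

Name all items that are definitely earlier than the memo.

Directly stated before the memo: the invoice.
The contract reaches the memo via the contract → the invoice → the memo.
The letter reaches the memo via the letter → the sample → the receipt → the invoice → the memo.
The receipt reaches the memo via the receipt → the invoice → the memo.
Likewise the sample reaches the memo by chaining the stated constraints.

the contract, the invoice, the letter, the receipt, the sample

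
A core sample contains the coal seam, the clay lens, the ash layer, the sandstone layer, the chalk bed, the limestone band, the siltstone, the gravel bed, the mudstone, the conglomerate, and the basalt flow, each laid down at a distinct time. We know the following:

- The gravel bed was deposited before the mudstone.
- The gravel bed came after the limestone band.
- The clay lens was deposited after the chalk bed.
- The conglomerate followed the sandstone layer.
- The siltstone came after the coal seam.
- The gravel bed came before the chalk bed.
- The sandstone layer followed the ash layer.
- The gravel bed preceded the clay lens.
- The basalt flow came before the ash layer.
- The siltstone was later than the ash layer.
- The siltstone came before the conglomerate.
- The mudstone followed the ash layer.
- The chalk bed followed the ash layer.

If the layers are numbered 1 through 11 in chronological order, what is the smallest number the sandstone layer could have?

The ash layer and the basalt flow must both come before the sandstone layer — 2 forced predecessors.
Nothing else is forced ahead of the sandstone layer, so its earliest slot is position 2 + 1 = 3.

3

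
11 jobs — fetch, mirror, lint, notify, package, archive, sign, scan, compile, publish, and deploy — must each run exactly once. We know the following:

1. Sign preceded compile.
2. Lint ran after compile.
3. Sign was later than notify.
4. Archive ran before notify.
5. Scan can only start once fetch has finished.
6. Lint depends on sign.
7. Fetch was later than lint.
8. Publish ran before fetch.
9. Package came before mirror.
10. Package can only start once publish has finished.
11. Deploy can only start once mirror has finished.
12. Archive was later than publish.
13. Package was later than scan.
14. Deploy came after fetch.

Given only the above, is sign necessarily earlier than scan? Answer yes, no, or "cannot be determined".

Chain the constraints: sign → lint → fetch → scan. Each link is directly stated, so sign comes before scan.

yes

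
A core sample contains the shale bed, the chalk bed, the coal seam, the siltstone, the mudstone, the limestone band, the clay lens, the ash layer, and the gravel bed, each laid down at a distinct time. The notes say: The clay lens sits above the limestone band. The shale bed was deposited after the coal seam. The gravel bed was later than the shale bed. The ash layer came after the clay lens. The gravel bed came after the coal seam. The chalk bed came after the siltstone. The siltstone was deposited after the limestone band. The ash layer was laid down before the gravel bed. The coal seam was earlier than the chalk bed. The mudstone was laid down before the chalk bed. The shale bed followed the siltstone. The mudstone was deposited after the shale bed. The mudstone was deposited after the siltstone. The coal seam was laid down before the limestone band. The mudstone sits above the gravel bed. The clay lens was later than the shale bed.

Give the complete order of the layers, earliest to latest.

the coal seam, the limestone band, the siltstone, the shale bed, the clay lens, the ash layer, the gravel bed, the mudstone, the chalk bed

The constraints fix every adjacent pair, so only one ordering works:
the coal seam → the limestone band → the siltstone → the shale bed → the clay lens → the ash layer → the gravel bed → the mudstone → the chalk bed.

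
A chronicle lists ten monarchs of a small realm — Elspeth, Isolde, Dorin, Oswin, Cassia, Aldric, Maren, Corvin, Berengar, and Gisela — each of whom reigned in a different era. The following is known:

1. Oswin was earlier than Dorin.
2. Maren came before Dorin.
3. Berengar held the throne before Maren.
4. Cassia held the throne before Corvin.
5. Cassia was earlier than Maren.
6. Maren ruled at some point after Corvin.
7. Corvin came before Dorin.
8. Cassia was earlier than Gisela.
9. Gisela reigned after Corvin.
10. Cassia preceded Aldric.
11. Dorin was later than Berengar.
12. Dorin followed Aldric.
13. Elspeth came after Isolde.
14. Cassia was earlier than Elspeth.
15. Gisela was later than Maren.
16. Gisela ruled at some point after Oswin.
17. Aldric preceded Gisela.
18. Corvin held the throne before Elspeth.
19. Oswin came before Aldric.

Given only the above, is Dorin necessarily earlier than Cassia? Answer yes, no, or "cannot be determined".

no

Tracing the constraints gives Cassia → Aldric → Dorin, so Cassia must come before Dorin.
That means Dorin cannot be before Cassia.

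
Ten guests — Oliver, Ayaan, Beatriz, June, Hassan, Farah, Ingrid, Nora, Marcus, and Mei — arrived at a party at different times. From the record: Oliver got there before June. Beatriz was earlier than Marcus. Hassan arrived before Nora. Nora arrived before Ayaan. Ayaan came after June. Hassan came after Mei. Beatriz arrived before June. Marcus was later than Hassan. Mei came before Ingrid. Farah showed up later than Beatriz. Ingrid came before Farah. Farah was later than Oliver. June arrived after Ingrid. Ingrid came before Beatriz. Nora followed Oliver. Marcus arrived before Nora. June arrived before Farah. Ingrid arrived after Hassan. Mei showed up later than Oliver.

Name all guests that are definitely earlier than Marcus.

Beatriz, Hassan, Ingrid, Mei, Oliver

Directly stated before Marcus: Beatriz and Hassan.
Ingrid reaches Marcus via Ingrid → Beatriz → Marcus.
Mei reaches Marcus via Mei → Hassan → Marcus.
Oliver reaches Marcus via Oliver → Mei → Hassan → Marcus.
No chain forces Ayaan (or any of the others) ahead of Marcus.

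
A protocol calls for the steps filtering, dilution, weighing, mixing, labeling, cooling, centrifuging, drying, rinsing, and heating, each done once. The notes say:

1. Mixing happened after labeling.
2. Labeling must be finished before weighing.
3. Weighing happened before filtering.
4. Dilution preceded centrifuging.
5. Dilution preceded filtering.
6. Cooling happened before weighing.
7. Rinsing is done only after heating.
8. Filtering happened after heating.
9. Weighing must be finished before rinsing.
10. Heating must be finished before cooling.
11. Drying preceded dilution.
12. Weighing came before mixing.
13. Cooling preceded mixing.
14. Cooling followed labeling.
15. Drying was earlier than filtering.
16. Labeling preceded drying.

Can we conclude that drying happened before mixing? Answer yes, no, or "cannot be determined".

cannot be determined

No chain of stated constraints runs from drying to mixing, and none runs from mixing to drying either.
So the relative order of drying and mixing is not fixed by the given facts.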